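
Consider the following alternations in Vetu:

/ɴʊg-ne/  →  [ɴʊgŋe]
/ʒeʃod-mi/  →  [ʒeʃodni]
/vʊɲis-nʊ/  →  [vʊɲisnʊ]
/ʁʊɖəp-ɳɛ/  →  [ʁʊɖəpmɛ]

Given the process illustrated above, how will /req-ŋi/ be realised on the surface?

The data show progressive place assimilation: /n/ → [ŋ] after /g/; /m/ → [n] after /d/; /ɳ/ → [m] after /p/. In each pair only place changes, matching the preceding consonant, while manner and voice stay constant.
No alternation appears in [vʊɲisnʊ]: there the adjacent consonants already agree in place (/n/ and /s/ are both alveolar), so this form is consistent with the same rule.
The rule targets /ŋ/ (voiced velar nasal), which sits after the trigger /q/ (uvular).
A voiced uvular nasal is [ɴ], so the surface segment is [ɴ].

[reqɴi]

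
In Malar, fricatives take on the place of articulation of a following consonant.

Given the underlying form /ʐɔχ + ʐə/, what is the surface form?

[ʐɔʂʐə]

/χ/ is a voiceless uvular fricative. The following trigger /ʐ/ is retroflex, so /χ/ must become retroflex as well.
A voiceless retroflex fricative is [ʂ], so the surface segment is [ʂ].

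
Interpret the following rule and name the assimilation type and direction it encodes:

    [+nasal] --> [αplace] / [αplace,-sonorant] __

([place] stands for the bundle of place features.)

The rule copies the place features (abbreviated [place]) from the environment onto the target, so the assimilating feature is place.
The conditioning segment sits to the left of the focus bar, meaning the trigger precedes the segment that changes — progressive assimilation.

progressive place assimilation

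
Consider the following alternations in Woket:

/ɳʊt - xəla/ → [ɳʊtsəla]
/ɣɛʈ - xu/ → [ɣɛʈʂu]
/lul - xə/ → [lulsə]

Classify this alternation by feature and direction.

progressive place assimilation

Comparing underlying and surface forms, /x/ → [s] is the alternation; the neighbouring /t/ is constant.
The change velar → alveolar matches the place of the preceding /t/, identifying this as place assimilation.
Manner and voice are unchanged, so the assimilation is partial, not total.
The same holds elsewhere in the data: /x/ → [ʂ] after /ʈ/ (velar → retroflex, matching retroflex); /x/ → [s] after /l/ (velar → alveolar, matching alveolar) — only place changes, and always toward the preceding segment.
The trigger is the preceding segment, so the direction is progressive (perseverative).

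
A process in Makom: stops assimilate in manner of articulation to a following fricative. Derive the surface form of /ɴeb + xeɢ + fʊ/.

The rule targets /b/ (voiced bilabial stop), which sits before the trigger /x/ (fricative).
A voiced bilabial fricative is [β], so the surface segment is [β].
At the second juncture, /ɢ/ likewise becomes [ʁ] adjacent to /f/.

[ɴeβxeʁfʊ]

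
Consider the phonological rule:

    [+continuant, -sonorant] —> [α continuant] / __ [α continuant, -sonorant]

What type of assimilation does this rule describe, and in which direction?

The shared variable α links the value of [continuant] on the target to that of the neighbouring obstruent. [continuant] distinguishes stops from fricatives — a manner-of-articulation feature — so this is manner assimilation.
The conditioning segment sits to the right of the focus bar, meaning the trigger follows the segment that changes — regressive assimilation.

regressive manner assimilation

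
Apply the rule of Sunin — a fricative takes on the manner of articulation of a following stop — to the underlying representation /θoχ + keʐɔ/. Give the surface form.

The rule targets /χ/ (voiceless uvular fricative), which sits before the trigger /k/ (stop).
Changing only its manner to stop gives [q] — the voiceless uvular stop.

[θoqkeʐɔ]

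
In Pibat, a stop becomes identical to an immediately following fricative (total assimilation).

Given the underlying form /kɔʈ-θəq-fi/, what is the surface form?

[kɔθθəffi]

/ʈ/ is the segment targeted by the rule; it sits immediately before /θ/, so it assimilates completely and surfaces as [θ].
At the second juncture, /q/ likewise becomes [f] adjacent to /f/.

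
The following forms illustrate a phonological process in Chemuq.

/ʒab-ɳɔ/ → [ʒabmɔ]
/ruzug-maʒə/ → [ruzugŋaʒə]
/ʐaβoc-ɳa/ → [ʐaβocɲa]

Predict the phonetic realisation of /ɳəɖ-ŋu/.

[ɳəɖɳu]

The data show progressive place assimilation: /ɳ/ → [m] after /b/; /m/ → [ŋ] after /g/; /ɳ/ → [ɲ] after /c/. In each pair only place changes, matching the preceding consonant, while manner and voice stay constant.
/ŋ/ is a voiced velar nasal. The preceding trigger /ɖ/ is retroflex, so /ŋ/ must become retroflex as well.
The voiced retroflex nasal is [ɳ], so /ŋ/ → [ɳ].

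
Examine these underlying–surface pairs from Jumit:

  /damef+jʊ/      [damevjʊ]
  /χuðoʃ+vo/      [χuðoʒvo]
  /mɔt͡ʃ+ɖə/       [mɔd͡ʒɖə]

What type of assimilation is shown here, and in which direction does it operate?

Comparing underlying and surface forms, /f/ → [v] is the alternation; the neighbouring /j/ is constant.
/f/ is voiceless while /j/ is voiced; the output [v] is voiced, matching the trigger — so the feature that spreads is voicing.
Place and manner are unchanged, so the assimilation is partial, not total.
Checking the remaining alternations: /ʃ/ → [ʒ] before /v/ (voiceless → voiced, matching voiced); /t͡ʃ/ → [d͡ʒ] before /ɖ/ (voiceless → voiced, matching voiced) — only voicing changes, and always toward the following segment.
Since the segment that changes precedes the conditioning segment, the assimilation is regressive.

regressive voicing assimilation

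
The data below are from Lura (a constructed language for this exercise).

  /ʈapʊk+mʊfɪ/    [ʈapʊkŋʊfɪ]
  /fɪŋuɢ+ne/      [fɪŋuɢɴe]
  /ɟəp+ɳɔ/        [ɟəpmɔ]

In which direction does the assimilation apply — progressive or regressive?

progressive

Underlying /m/ is realised as [ŋ] next to /k/; /k/ itself does not change.
/m/ is bilabial while /k/ is velar; the output [ŋ] is velar, matching the trigger — so the feature that spreads is place.
The same holds elsewhere in the data: /n/ → [ɴ] after /ɢ/ (alveolar → uvular, matching uvular); /ɳ/ → [m] after /p/ (retroflex → bilabial, matching bilabial) — only place changes, and always toward the preceding segment.
The trigger is the preceding segment, so the direction is progressive (perseverative).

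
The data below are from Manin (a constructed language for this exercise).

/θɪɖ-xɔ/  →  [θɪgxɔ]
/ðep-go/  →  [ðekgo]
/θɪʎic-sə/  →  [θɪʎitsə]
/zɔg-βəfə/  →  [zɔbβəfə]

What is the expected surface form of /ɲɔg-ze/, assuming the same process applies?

[ɲɔdze]

The data show regressive place assimilation: /ɖ/ → [g] before /x/; /p/ → [k] before /g/; /c/ → [t] before /s/; /g/ → [b] before /β/. In each pair only place changes, matching the following consonant, while manner and voice stay constant.
/g/ is a voiced velar stop. The following trigger /z/ is alveolar, so /g/ must become alveolar as well.
A voiced alveolar stop is [d], so the surface segment is [d].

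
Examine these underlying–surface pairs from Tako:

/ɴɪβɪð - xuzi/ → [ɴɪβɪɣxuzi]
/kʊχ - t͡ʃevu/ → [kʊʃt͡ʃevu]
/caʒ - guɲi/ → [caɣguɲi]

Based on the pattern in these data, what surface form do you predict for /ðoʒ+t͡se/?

[ðozt͡se]

The data show regressive place assimilation: /ð/ → [ɣ] before /x/; /χ/ → [ʃ] before /t͡ʃ/; /ʒ/ → [ɣ] before /g/. In each pair only place changes, matching the following consonant, while manner and voice stay constant.
The rule targets /ʒ/ (voiced postalveolar fricative), which sits before the trigger /t͡s/ (alveolar).
The voiced alveolar fricative is [z], so /ʒ/ → [z].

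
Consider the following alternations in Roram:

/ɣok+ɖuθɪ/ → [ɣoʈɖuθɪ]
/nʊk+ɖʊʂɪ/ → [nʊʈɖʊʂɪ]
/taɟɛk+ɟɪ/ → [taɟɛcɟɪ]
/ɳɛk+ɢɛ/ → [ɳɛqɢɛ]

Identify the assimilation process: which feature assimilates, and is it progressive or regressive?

Comparing underlying and surface forms, /k/ → [ʈ] is the alternation; the neighbouring /ɖ/ is constant.
/k/ is velar while /ɖ/ is retroflex; the output [ʈ] is retroflex, matching the trigger — so the feature that spreads is place.
Manner and voice are unchanged, so the assimilation is partial, not total.
Checking the remaining alternations: /k/ → [c] before /ɟ/ (velar → palatal, matching palatal); /k/ → [q] before /ɢ/ (velar → uvular, matching uvular) — only place changes, and always toward the following segment.
Since the segment that changes precedes the conditioning segment, the assimilation is regressive.

regressive place assimilation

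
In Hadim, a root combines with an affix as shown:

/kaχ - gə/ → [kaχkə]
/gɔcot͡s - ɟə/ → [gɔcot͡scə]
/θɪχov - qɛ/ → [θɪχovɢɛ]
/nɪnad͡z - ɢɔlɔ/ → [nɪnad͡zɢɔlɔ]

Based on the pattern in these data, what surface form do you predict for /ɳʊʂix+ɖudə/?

The data show progressive voicing assimilation: /g/ → [k] after /χ/; /ɟ/ → [c] after /t͡s/; /q/ → [ɢ] after /v/. In each pair only voicing changes, matching the preceding consonant, while place and manner stay constant.
Nothing changes in [nɪnad͡zɢɔlɔ]: there the adjacent consonants already agree in voicing (/ɢ/ and /d͡z/ are both voiced), so this form is consistent with the same rule.
/ɖ/ is a voiced retroflex stop. The preceding trigger /x/ is voiceless, so /ɖ/ must become voiceless as well.
Changing only its voicing to voiceless gives [ʈ] — the voiceless retroflex stop.

[ɳʊʂixʈudə]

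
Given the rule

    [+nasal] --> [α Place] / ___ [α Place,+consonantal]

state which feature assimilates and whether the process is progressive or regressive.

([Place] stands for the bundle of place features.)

The shared variable α links the value of the place features (abbreviated [Place]) on the target to the same value on the neighbouring segment, so place is the feature that assimilates.
The conditioning segment sits to the right of the focus bar, meaning the trigger follows the segment that changes — regressive assimilation.

regressive place assimilation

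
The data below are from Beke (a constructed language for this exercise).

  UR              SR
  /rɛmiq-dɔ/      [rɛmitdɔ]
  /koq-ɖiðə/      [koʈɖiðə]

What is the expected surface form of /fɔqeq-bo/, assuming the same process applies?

The data show regressive place assimilation: /q/ → [t] before /d/; /q/ → [ʈ] before /ɖ/. In each pair only place changes, matching the following consonant, while manner and voice stay constant.
The rule targets /q/ (voiceless uvular stop), which sits before the trigger /b/ (bilabial).
The voiceless bilabial stop is [p], so /q/ → [p].

[fɔqepbo]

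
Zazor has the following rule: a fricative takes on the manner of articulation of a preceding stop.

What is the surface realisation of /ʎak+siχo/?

/s/ is a voiceless alveolar fricative. The preceding trigger /k/ is a stop, so /s/ must become a stop as well.
Changing only its manner to stop gives [t] — the voiceless alveolar stop.

[ʎaktiχo]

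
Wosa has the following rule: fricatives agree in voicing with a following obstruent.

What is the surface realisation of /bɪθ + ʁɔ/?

/θ/ is a voiceless dental fricative. The following trigger /ʁ/ is voiced, so /θ/ must become voiced as well.
The voiced dental fricative is [ð], so /θ/ → [ð].

[bɪðʁɔ]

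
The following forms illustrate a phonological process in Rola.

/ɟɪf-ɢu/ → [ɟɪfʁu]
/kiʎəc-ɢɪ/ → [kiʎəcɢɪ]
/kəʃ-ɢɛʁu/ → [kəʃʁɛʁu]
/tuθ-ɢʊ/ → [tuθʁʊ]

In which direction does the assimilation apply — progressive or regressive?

progressive

Comparing underlying and surface forms, /ɢ/ → [ʁ] is the alternation; the neighbouring /f/ is constant.
/ɢ/ is a stop while /f/ is a fricative; the output [ʁ] is a fricative, matching the trigger — so the feature that spreads is manner.
The other alternating forms pattern the same way: /ɢ/ → [ʁ] after /ʃ/ (stop → fricative, matching a fricative); /ɢ/ → [ʁ] after /θ/ (stop → fricative, matching a fricative) — only manner changes, and always toward the preceding segment.
No alternation appears in [kiʎəcɢɪ]: there the adjacent consonants already agree in manner (/ɢ/ and /c/ are both stops), so this form is consistent with the same rule.
The trigger is the preceding segment, so the direction is progressive (perseverative).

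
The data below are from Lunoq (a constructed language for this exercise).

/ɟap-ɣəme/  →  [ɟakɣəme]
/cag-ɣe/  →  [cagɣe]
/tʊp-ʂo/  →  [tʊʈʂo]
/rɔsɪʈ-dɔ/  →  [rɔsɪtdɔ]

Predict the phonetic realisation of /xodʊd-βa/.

The data show regressive place assimilation: /p/ → [k] before /ɣ/; /p/ → [ʈ] before /ʂ/; /ʈ/ → [t] before /d/. In each pair only place changes, matching the following consonant, while manner and voice stay constant.
No alternation appears in [cagɣe]: there the adjacent consonants already agree in place (/g/ and /ɣ/ are both velar), so this form is consistent with the same rule.
/d/ is a voiced alveolar stop. The following trigger /β/ is bilabial, so /d/ must become bilabial as well.
A voiced bilabial stop is [b], so the surface segment is [b].

[xodʊbβa]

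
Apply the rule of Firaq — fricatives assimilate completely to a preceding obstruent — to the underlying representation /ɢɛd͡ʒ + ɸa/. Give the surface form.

[ɢɛd͡ʒd͡ʒa]

/ɸ/ is the segment targeted by the rule; it sits immediately after /d͡ʒ/, so it assimilates completely and surfaces as [d͡ʒ].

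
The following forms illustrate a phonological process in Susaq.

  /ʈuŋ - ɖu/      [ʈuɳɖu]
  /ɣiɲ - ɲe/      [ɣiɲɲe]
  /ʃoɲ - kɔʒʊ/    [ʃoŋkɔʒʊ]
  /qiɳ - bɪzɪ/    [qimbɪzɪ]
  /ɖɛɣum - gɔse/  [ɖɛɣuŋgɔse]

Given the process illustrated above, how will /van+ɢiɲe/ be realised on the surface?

[vaɴɢiɲe]

The data show regressive place assimilation: /ŋ/ → [ɳ] before /ɖ/; /ɲ/ → [ŋ] before /k/; /ɳ/ → [m] before /b/; /m/ → [ŋ] before /g/. In each pair only place changes, matching the following consonant, while manner and voice stay constant.
Nothing changes in [ɣiɲɲe]: there the adjacent consonants already agree in place (/ɲ/ and /ɲ/ are both palatal), so this form is consistent with the same rule.
/n/ is a voiced alveolar nasal. The following trigger /ɢ/ is uvular, so /n/ must become uvular as well.
The voiced uvular nasal is [ɴ], so /n/ → [ɴ].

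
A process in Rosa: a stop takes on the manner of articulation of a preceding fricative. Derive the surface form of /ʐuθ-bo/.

[ʐuθβo]

The rule targets /b/ (voiced bilabial stop), which sits after the trigger /θ/ (fricative).
Changing only its manner to fricative gives [β] — the voiced bilabial fricative.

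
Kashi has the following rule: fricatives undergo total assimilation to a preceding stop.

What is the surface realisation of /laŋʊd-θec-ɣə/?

/θ/ is the segment targeted by the rule; it sits immediately after /d/, so it assimilates completely and surfaces as [d].
The same rule applies at the second boundary: /ɣ/ → [c] next to /c/.

[laŋʊddeccə]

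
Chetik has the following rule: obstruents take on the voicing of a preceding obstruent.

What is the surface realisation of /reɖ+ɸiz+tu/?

[reɖβizdu]

/ɸ/ is a voiceless bilabial fricative. The preceding trigger /ɖ/ is voiced, so /ɸ/ must become voiced as well.
Changing only its voicing to voiced gives [β] — the voiced bilabial fricative.
The same rule applies at the second boundary: /t/ → [d] next to /z/.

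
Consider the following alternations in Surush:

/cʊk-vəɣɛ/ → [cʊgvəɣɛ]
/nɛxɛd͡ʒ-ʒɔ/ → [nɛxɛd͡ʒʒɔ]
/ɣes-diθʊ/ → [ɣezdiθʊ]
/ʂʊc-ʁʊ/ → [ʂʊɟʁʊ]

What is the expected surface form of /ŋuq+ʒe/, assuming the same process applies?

The data show regressive voicing assimilation: /k/ → [g] before /v/; /s/ → [z] before /d/; /c/ → [ɟ] before /ʁ/. In each pair only voicing changes, matching the following consonant, while place and manner stay constant.
No alternation appears in [nɛxɛd͡ʒʒɔ]: there the adjacent consonants already agree in voicing (/d͡ʒ/ and /ʒ/ are both voiced), so this form is consistent with the same rule.
/q/ is a voiceless uvular stop. The following trigger /ʒ/ is voiced, so /q/ must become voiced as well.
Changing only its voicing to voiced gives [ɢ] — the voiced uvular stop.

[ŋuɢʒe]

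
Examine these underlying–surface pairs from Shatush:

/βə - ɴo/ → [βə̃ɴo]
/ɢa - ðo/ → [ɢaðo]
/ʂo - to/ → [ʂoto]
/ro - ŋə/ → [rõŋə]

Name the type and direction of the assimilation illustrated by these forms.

regressive nasality assimilation (vowel nasalisation)

The vowel /ə/ surfaces as nasalised [ə̃] next to the following nasal /ɴ/ — it has acquired the [+nasal] feature of its neighbour.
Likewise in the remaining data: /o/ → [õ] before /ŋ/ — each time a vowel is nasalised next to a following nasal.
No change occurs in [ɢaðo], [ʂoto] because the vowel at the boundary is adjacent to an oral consonant, not a nasal (/a/ next to /ð/; /o/ next to /t/).
Because the conditioning nasal is to the right of the vowel that changes, the process is regressive (anticipatory).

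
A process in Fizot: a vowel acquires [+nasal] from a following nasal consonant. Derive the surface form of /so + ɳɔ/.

[sõɳɔ]

/o/ sits next to the nasal /ɳ/ and is therefore nasalised to [õ].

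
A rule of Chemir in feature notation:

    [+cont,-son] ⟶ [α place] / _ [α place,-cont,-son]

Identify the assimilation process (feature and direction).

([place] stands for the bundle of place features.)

regressive place assimilation

The shared variable α links the value of the place features (abbreviated [place]) on the target to the same value on the neighbouring segment, so place is the feature that assimilates.
Since the environment is written after the underscore, the trigger follows the target; the direction is regressive.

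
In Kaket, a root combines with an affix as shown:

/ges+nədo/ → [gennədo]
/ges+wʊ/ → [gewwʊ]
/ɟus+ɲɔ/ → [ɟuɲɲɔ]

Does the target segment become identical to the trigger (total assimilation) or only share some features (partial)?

total assimilation

The segment that alternates is /s/, which surfaces as [n] when adjacent to /n/.
The output [n] is identical to the trigger /n/ — every feature (place, manner, voicing) has been copied — so this is total assimilation.
The remaining alternations confirm this: /s/ → [w] before /w/; /s/ → [ɲ] before /ɲ/ — in each case the output is a copy of the following consonant.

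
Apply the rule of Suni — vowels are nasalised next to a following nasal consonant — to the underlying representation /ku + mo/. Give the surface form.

[kũmo]

/u/ sits next to the nasal /m/ and is therefore nasalised to [ũ].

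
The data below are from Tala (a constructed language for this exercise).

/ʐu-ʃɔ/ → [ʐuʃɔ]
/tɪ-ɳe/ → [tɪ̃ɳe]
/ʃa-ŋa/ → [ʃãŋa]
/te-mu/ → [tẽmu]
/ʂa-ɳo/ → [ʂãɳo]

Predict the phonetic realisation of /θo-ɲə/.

The data show regressive nasality assimilation (vowel nasalisation): /ɪ/ → [ɪ̃] before /ɳ/; /a/ → [ã] before /ŋ/; /e/ → [ẽ] before /m/; /a/ → [ã] before /ɳ/ — a vowel is nasalised by an immediately following nasal consonant.
No change occurs in [ʐuʃɔ] because the vowel at the boundary is adjacent to an oral consonant, not a nasal (/u/ next to /ʃ/).
The vowel /o/ is adjacent to the following nasal /ɲ/, so it acquires [+nasal] and surfaces as [õ].

[θõɲə]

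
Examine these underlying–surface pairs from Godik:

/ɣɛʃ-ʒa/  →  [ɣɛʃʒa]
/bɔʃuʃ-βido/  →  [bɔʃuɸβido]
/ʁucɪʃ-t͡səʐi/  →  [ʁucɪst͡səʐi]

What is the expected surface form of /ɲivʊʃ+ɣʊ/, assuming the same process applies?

[ɲivʊxɣʊ]

The data show regressive place assimilation: /ʃ/ → [ɸ] before /β/; /ʃ/ → [s] before /t͡s/. In each pair only place changes, matching the following consonant, while manner and voice stay constant.
Nothing changes in [ɣɛʃʒa]: there the adjacent consonants already agree in place (/ʃ/ and /ʒ/ are both postalveolar), so this form is consistent with the same rule.
/ʃ/ is a voiceless postalveolar fricative. The following trigger /ɣ/ is velar, so /ʃ/ must become velar as well.
Changing only its place to velar gives [x] — the voiceless velar fricative.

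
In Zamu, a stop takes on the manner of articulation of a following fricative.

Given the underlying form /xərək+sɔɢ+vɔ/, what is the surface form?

/k/ is a voiceless velar stop. The following trigger /s/ is a fricative, so /k/ must become a fricative as well.
Changing only its manner to fricative gives [x] — the voiceless velar fricative.
The same rule applies at the second boundary: /ɢ/ → [ʁ] next to /v/.

[xərəxsɔʁvɔ]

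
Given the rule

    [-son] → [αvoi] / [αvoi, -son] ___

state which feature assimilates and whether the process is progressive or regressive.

progressive voicing assimilation

The rule copies [voi] from the environment onto the target, so the assimilating feature is voicing.
The conditioning segment sits to the left of the focus bar, meaning the trigger precedes the segment that changes — progressive assimilation.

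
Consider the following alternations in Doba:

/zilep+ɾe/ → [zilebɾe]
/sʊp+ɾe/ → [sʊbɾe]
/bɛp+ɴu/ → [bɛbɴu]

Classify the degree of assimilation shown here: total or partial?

Underlying /p/ is realised as [b] next to /ɾ/; /ɾ/ itself does not change.
The change voiceless → voiced matches the voicing of the following /ɾ/, identifying this as voicing assimilation.
Place and manner are unchanged, so the assimilation is partial, not total.
Checking the remaining alternation: /p/ → [b] before /ɴ/ (voiceless → voiced, matching voiced) — only voicing changes, and always toward the following segment.

partial assimilation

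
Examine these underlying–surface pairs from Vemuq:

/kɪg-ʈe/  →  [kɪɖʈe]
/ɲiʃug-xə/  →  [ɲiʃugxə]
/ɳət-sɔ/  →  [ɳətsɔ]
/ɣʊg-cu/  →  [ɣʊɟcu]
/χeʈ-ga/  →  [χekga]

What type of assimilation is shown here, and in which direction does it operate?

regressive place assimilation

Underlying /g/ is realised as [ɖ] next to /ʈ/; /ʈ/ itself does not change.
The change velar → retroflex matches the place of the following /ʈ/, identifying this as place assimilation.
Manner and voice are unchanged, so the assimilation is partial, not total.
Checking the remaining alternations: /g/ → [ɟ] before /c/ (velar → palatal, matching palatal); /ʈ/ → [k] before /g/ (retroflex → velar, matching velar) — only place changes, and always toward the following segment.
No alternation appears in [ɲiʃugxə], [ɳətsɔ]: there the adjacent consonants already agree in place (/g/ and /x/ are both velar; /t/ and /s/ are both alveolar), so these forms are consistent with the same rule.
Since the segment that changes precedes the conditioning segment, the assimilation is regressive.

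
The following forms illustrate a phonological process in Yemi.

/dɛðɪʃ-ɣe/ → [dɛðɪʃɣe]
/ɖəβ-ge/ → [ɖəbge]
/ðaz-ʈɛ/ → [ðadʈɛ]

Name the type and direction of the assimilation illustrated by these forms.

The segment that alternates is /β/, which surfaces as [b] when adjacent to /g/.
The change fricative → stop matches the manner of the following /g/, identifying this as manner assimilation.
Place and voice are unchanged, so the assimilation is partial, not total.
Checking the remaining alternation: /z/ → [d] before /ʈ/ (fricative → stop, matching a stop) — only manner changes, and always toward the following segment.
Nothing changes in [dɛðɪʃɣe]: there the adjacent consonants already agree in manner (/ʃ/ and /ɣ/ are both fricatives), so this form is consistent with the same rule.
Since the segment that changes precedes the conditioning segment, the assimilation is regressive.

regressive manner assimilation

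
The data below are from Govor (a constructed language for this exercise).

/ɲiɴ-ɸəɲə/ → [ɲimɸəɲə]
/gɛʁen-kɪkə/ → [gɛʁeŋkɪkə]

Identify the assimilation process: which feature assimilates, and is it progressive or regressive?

regressive place assimilation

Comparing underlying and surface forms, /ɴ/ → [m] is the alternation; the neighbouring /ɸ/ is constant.
The change uvular → bilabial matches the place of the following /ɸ/, identifying this as place assimilation.
Manner and voice are unchanged, so the assimilation is partial, not total.
The other alternating form patterns the same way: /n/ → [ŋ] before /k/ (alveolar → velar, matching velar) — only place changes, and always toward the following segment.
Since the segment that changes precedes the conditioning segment, the assimilation is regressive.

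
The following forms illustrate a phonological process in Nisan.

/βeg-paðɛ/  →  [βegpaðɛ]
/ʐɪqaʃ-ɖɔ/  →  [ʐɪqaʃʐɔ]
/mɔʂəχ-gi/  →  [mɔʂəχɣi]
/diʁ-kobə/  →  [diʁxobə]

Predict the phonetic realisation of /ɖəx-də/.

The data show progressive manner assimilation: /ɖ/ → [ʐ] after /ʃ/; /g/ → [ɣ] after /χ/; /k/ → [x] after /ʁ/. In each pair only manner changes, matching the preceding consonant, while place and voice stay constant.
No alternation appears in [βegpaðɛ]: there the adjacent consonants already agree in manner (/p/ and /g/ are both stops), so this form is consistent with the same rule.
The rule targets /d/ (voiced alveolar stop), which sits after the trigger /x/ (fricative).
Changing only its manner to fricative gives [z] — the voiced alveolar fricative.

[ɖəxzə]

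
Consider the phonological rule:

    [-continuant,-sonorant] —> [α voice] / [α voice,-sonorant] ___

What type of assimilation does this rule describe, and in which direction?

The rule copies [voice] from the environment onto the target, so the assimilating feature is voicing.
Since the environment is written before the underscore, the trigger precedes the target; the direction is progressive.

progressive voicing assimilation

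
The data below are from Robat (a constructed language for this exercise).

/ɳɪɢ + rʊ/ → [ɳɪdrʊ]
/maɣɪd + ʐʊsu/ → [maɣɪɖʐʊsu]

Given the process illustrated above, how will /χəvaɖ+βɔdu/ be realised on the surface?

The data show regressive place assimilation: /ɢ/ → [d] before /r/; /d/ → [ɖ] before /ʐ/. In each pair only place changes, matching the following consonant, while manner and voice stay constant.
/ɖ/ is a voiced retroflex stop. The following trigger /β/ is bilabial, so /ɖ/ must become bilabial as well.
A voiced bilabial stop is [b], so the surface segment is [b].

[χəvabβɔdu]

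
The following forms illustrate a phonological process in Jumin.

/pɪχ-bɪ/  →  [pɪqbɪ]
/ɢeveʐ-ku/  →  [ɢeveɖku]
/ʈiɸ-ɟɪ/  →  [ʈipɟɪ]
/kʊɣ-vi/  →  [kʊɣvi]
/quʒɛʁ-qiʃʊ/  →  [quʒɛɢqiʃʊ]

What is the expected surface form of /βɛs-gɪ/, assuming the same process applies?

[βɛtgɪ]

The data show regressive manner assimilation: /χ/ → [q] before /b/; /ʐ/ → [ɖ] before /k/; /ɸ/ → [p] before /ɟ/; /ʁ/ → [ɢ] before /q/. In each pair only manner changes, matching the following consonant, while place and voice stay constant.
Nothing changes in [kʊɣvi]: there the adjacent consonants already agree in manner (/ɣ/ and /v/ are both fricatives), so this form is consistent with the same rule.
The rule targets /s/ (voiceless alveolar fricative), which sits before the trigger /g/ (stop).
The voiceless alveolar stop is [t], so /s/ → [t].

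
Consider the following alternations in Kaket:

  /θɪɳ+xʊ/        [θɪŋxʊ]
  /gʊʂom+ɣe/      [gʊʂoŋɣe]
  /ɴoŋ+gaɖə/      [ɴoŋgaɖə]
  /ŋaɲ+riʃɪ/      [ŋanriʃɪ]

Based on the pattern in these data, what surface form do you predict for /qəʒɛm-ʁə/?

[qəʒɛɴʁə]

The data show regressive place assimilation: /ɳ/ → [ŋ] before /x/; /m/ → [ŋ] before /ɣ/; /ɲ/ → [n] before /r/. In each pair only place changes, matching the following consonant, while manner and voice stay constant.
No alternation appears in [ɴoŋgaɖə]: there the adjacent consonants already agree in place (/ŋ/ and /g/ are both velar), so this form is consistent with the same rule.
The rule targets /m/ (voiced bilabial nasal), which sits before the trigger /ʁ/ (uvular).
The voiced uvular nasal is [ɴ], so /m/ → [ɴ].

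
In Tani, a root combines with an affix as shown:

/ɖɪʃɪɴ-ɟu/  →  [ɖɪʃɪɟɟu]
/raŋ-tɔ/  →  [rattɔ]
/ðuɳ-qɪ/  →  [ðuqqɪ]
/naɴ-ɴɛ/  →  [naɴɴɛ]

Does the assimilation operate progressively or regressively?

regressive

Comparing underlying and surface forms, /ɴ/ → [ɟ] is the alternation; the neighbouring /ɟ/ is constant.
The output [ɟ] is identical to the trigger /ɟ/ — every feature (place, manner, voicing) has been copied — so this is total assimilation.
The other forms behave the same way: /ŋ/ → [t] before /t/; /ɳ/ → [q] before /q/ — in each case the output is a copy of the following consonant.
In [naɴɴɛ] the two consonants at the boundary are already identical (/ɴ/ + /ɴ/), so the rule applies vacuously and nothing changes.
Since the segment that changes precedes the conditioning segment, the assimilation is regressive.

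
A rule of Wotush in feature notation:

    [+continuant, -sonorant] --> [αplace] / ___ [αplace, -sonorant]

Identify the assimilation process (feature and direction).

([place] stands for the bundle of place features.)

The shared variable α links the value of the place features (abbreviated [place]) on the target to the same value on the neighbouring segment, so place is the feature that assimilates.
The conditioning segment sits to the right of the focus bar, meaning the trigger follows the segment that changes — regressive assimilation.

regressive place assimilation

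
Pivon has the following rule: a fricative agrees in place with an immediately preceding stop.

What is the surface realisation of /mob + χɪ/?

/χ/ is a voiceless uvular fricative. The preceding trigger /b/ is bilabial, so /χ/ must become bilabial as well.
The voiceless bilabial fricative is [ɸ], so /χ/ → [ɸ].

[mobɸɪ]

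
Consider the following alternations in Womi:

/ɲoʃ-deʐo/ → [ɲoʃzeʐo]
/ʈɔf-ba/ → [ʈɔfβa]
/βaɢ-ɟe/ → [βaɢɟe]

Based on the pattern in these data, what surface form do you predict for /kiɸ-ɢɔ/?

[kiɸʁɔ]

The data show progressive manner assimilation: /d/ → [z] after /ʃ/; /b/ → [β] after /f/. In each pair only manner changes, matching the preceding consonant, while place and voice stay constant.
Nothing changes in [βaɢɟe]: there the adjacent consonants already agree in manner (/ɟ/ and /ɢ/ are both stops), so this form is consistent with the same rule.
The rule targets /ɢ/ (voiced uvular stop), which sits after the trigger /ɸ/ (fricative).
The voiced uvular fricative is [ʁ], so /ɢ/ → [ʁ].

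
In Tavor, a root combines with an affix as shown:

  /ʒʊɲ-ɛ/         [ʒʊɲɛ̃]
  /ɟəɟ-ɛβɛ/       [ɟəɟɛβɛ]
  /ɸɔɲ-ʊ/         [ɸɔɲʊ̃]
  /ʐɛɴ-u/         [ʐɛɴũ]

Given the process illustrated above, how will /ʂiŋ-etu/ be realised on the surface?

The data show progressive nasality assimilation (vowel nasalisation): /ɛ/ → [ɛ̃] after /ɲ/; /ʊ/ → [ʊ̃] after /ɲ/; /u/ → [ũ] after /ɴ/ — a vowel is nasalised by an immediately preceding nasal consonant.
No change occurs in [ɟəɟɛβɛ] because the vowel at the boundary is adjacent to an oral consonant, not a nasal (/ɛ/ next to /ɟ/).
The vowel /e/ is adjacent to the preceding nasal /ŋ/, so it acquires [+nasal] and surfaces as [ẽ].

[ʂiŋẽtu]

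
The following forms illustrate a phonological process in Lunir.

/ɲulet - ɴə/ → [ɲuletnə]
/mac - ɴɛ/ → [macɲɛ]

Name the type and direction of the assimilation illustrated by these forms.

progressive place assimilation

Underlying /ɴ/ is realised as [n] next to /t/; /t/ itself does not change.
/ɴ/ is uvular while /t/ is alveolar; the output [n] is alveolar, matching the trigger — so the feature that spreads is place.
Manner and voice are unchanged, so the assimilation is partial, not total.
The other alternating form patterns the same way: /ɴ/ → [ɲ] after /c/ (uvular → palatal, matching palatal) — only place changes, and always toward the preceding segment.
The trigger is the preceding segment, so the direction is progressive (perseverative).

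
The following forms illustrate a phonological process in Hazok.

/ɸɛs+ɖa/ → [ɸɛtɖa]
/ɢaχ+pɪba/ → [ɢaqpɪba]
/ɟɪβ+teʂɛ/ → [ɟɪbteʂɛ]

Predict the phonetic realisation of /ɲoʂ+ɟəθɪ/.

[ɲoʈɟəθɪ]

The data show regressive manner assimilation: /s/ → [t] before /ɖ/; /χ/ → [q] before /p/; /β/ → [b] before /t/. In each pair only manner changes, matching the following consonant, while place and voice stay constant.
/ʂ/ is a voiceless retroflex fricative. The following trigger /ɟ/ is a stop, so /ʂ/ must become a stop as well.
Changing only its manner to stop gives [ʈ] — the voiceless retroflex stop.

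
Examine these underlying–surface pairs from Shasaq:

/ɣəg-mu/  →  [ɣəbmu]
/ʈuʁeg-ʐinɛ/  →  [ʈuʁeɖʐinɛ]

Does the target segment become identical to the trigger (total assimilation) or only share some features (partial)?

partial assimilation

Underlying /g/ is realised as [b] next to /m/; /m/ itself does not change.
/g/ is velar while /m/ is bilabial; the output [b] is bilabial, matching the trigger — so the feature that spreads is place.
Manner and voice are unchanged, so the assimilation is partial, not total.
The same holds elsewhere in the data: /g/ → [ɖ] before /ʐ/ (velar → retroflex, matching retroflex) — only place changes, and always toward the following segment.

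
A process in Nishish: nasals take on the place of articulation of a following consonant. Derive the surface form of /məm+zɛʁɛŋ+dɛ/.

/m/ is a voiced bilabial nasal. The following trigger /z/ is alveolar, so /m/ must become alveolar as well.
Changing only its place to alveolar gives [n] — the voiced alveolar nasal.
The same rule applies at the second boundary: /ŋ/ → [n] next to /d/.

[mənzɛʁɛndɛ]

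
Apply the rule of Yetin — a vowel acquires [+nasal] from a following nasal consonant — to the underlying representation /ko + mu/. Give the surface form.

/o/ sits next to the nasal /m/ and is therefore nasalised to [õ].

[kõmu]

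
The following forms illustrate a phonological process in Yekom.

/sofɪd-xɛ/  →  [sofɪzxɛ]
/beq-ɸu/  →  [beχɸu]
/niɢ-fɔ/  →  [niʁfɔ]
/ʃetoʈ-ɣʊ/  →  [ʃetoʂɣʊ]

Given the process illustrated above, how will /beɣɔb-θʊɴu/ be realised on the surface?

[beɣɔβθʊɴu]

The data show regressive manner assimilation: /d/ → [z] before /x/; /q/ → [χ] before /ɸ/; /ɢ/ → [ʁ] before /f/; /ʈ/ → [ʂ] before /ɣ/. In each pair only manner changes, matching the following consonant, while place and voice stay constant.
/b/ is a voiced bilabial stop. The following trigger /θ/ is a fricative, so /b/ must become a fricative as well.
The voiced bilabial fricative is [β], so /b/ → [β].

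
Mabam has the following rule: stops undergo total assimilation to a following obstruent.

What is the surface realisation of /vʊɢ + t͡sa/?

[vʊt͡st͡sa]

/ɢ/ is the segment targeted by the rule; it sits immediately before /t͡s/, so it assimilates completely and surfaces as [t͡s].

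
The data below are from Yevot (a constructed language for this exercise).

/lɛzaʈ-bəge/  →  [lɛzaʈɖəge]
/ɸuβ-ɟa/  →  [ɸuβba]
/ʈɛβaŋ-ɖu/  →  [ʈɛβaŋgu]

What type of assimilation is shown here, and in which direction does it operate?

Underlying /b/ is realised as [ɖ] next to /ʈ/; /ʈ/ itself does not change.
The change bilabial → retroflex matches the place of the preceding /ʈ/, identifying this as place assimilation.
Manner and voice are unchanged, so the assimilation is partial, not total.
Checking the remaining alternations: /ɟ/ → [b] after /β/ (palatal → bilabial, matching bilabial); /ɖ/ → [g] after /ŋ/ (retroflex → velar, matching velar) — only place changes, and always toward the preceding segment.
The trigger is the preceding segment, so the direction is progressive (perseverative).

progressive place assimilation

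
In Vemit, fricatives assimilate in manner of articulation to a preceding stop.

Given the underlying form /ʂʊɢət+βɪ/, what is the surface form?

[ʂʊɢətbɪ]

The rule targets /β/ (voiced bilabial fricative), which sits after the trigger /t/ (stop).
A voiced bilabial stop is [b], so the surface segment is [b].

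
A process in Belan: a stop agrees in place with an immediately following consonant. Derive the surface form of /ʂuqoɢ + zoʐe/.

[ʂuqodzoʐe]

/ɢ/ is a voiced uvular stop. The following trigger /z/ is alveolar, so /ɢ/ must become alveolar as well.
Changing only its place to alveolar gives [d] — the voiced alveolar stop.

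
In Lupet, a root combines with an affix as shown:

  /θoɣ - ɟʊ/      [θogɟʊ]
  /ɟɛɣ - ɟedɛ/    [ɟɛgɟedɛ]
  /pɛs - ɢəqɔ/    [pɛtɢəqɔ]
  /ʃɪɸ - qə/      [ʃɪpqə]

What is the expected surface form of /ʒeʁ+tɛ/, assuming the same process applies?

The data show regressive manner assimilation: /ɣ/ → [g] before /ɟ/; /s/ → [t] before /ɢ/; /ɸ/ → [p] before /q/. In each pair only manner changes, matching the following consonant, while place and voice stay constant.
The rule targets /ʁ/ (voiced uvular fricative), which sits before the trigger /t/ (stop).
Changing only its manner to stop gives [ɢ] — the voiced uvular stop.

[ʒeɢtɛ]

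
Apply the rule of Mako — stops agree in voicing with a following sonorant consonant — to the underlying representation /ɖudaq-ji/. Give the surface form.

/q/ is a voiceless uvular stop. The following trigger /j/ is voiced, so /q/ must become voiced as well.
A voiced uvular stop is [ɢ], so the surface segment is [ɢ].

[ɖudaɢji]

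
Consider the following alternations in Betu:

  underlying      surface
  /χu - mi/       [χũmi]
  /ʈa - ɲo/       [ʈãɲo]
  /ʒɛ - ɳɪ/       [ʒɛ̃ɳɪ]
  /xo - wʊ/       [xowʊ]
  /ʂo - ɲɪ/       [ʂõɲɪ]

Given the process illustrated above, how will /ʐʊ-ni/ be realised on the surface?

The data show regressive nasality assimilation (vowel nasalisation): /u/ → [ũ] before /m/; /a/ → [ã] before /ɲ/; /ɛ/ → [ɛ̃] before /ɳ/; /o/ → [õ] before /ɲ/ — a vowel is nasalised by an immediately following nasal consonant.
No change occurs in [xowʊ] because the vowel at the boundary is adjacent to an oral consonant, not a nasal (/o/ next to /w/).
The vowel /ʊ/ is adjacent to the following nasal /n/, so it acquires [+nasal] and surfaces as [ʊ̃].

[ʐʊ̃ni]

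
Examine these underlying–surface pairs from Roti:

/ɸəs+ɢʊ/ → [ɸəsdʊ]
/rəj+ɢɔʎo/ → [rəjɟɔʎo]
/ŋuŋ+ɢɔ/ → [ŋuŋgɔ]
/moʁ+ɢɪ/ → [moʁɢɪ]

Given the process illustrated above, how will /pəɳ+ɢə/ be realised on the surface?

[pəɳɖə]

The data show progressive place assimilation: /ɢ/ → [d] after /s/; /ɢ/ → [ɟ] after /j/; /ɢ/ → [g] after /ŋ/. In each pair only place changes, matching the preceding consonant, while manner and voice stay constant.
Nothing changes in [moʁɢɪ]: there the adjacent consonants already agree in place (/ɢ/ and /ʁ/ are both uvular), so this form is consistent with the same rule.
/ɢ/ is a voiced uvular stop. The preceding trigger /ɳ/ is retroflex, so /ɢ/ must become retroflex as well.
Changing only its place to retroflex gives [ɖ] — the voiced retroflex stop.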